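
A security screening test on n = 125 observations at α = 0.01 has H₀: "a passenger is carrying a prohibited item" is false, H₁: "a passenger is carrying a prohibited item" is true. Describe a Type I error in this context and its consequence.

Type I error: rejecting H₀ when it is true — concluding that a passenger is carrying a prohibited item when in fact it is not. Consequence: detaining an innocent passenger — delay and inconvenience.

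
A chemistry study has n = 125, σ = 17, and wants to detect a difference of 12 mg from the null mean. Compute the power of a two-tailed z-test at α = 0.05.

SE = σ/√n = 17/√125 = 1.521. Non-centrality λ = d/SE = 12/1.521 = 7.892. Power ≈ Φ(λ - z_{α/2}) = Φ(7.892 - 1.96) = Φ(5.932) = 1.0.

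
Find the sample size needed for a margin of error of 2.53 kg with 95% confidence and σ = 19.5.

n = (z*σ/E)² = (1.96×19.5/2.53)² = 228.2 → n = 229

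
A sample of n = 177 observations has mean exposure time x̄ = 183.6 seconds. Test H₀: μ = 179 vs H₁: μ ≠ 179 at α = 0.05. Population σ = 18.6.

z = (x̄ - μ₀)/(σ/√n) = (183.6 - 179)/(18.6/√177) = 3.29. Critical value: ±1.96. Since |3.29| > 1.96, Reject H₀.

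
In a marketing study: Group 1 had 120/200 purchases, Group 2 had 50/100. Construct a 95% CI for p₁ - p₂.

p̂₁ = 0.6, p̂₂ = 0.5. Difference = 0.1. CI = (-0.019, 0.219)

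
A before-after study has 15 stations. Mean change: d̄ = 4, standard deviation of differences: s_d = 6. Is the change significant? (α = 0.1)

t = d̄/(s_d/√n) = 4/(6/√15) = 2.582. df = 14, critical t = ±1.761. Reject H₀.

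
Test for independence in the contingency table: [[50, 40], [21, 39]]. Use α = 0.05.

χ² = 6.102. df = 1, critical = 3.841. Reject H₀. Variables are dependent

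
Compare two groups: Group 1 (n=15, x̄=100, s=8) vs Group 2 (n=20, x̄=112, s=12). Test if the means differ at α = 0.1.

Pooled sp = 10.49. t = -3.349, df = 33. Critical t = ±1.692. Reject H₀.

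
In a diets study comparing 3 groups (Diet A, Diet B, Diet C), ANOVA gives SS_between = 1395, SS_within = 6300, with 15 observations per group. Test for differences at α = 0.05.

df_between = 2, df_within = 42. F = MS_between/MS_within = 697.5/150.0 = 4.65. F_crit ≈ 3.22. Reject H₀. At least one mean differs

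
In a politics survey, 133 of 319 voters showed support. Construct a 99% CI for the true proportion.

p̂ = 0.417. CI = p̂ ± z*√(p̂(1-p̂)/n) = (0.346, 0.488)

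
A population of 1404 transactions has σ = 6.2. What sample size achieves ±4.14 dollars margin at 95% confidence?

Without FPC: n₀ = (1.96×6.2/4.14)² = 8.616. With FPC: n = n₀N/(n₀+N-1) = 8.6 → n = 9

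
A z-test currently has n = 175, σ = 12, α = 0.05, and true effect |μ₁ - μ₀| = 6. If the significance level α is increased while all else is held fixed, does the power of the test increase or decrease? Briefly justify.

Power increases: a larger α lowers the critical value, so more of the H₁ sampling distribution falls in the rejection region.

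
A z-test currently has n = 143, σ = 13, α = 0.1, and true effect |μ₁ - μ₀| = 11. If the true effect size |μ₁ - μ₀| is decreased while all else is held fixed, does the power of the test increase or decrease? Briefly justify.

Power decreases: a smaller true effect decreases the non-centrality λ = |μ₁ - μ₀|/(σ/√n).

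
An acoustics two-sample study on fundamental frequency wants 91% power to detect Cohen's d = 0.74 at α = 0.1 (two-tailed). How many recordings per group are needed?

z_{α/2} = 1.645, z_β = Φ⁻¹(0.91) = 1.341. For medium effect (d = 0.74): n per group = 2(z_{α/2} + z_β)²/d² = 2(1.645 + 1.341)²/0.74² = 32.6 → 33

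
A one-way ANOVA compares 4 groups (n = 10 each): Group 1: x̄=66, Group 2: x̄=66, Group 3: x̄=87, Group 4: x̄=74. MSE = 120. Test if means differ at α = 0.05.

Grand mean = 73.25. SS_between = 2947.5, MS_between = 982.5. F = 8.188, F_crit ≈ 2.866. Reject H₀.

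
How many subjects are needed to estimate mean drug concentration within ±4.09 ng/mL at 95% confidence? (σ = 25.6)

n = (z*σ/E)² = (1.96×25.6/4.09)² = 150.5 → n = 151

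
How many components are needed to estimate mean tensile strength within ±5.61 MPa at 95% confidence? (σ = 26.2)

n = (z*σ/E)² = (1.96×26.2/5.61)² = 83.8 → n = 84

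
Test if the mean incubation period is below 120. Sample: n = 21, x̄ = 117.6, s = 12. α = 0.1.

t = (117.6 - 120)/(12/√21) = -0.917, df = 20. Critical t = -1.325. Fail to reject H₀.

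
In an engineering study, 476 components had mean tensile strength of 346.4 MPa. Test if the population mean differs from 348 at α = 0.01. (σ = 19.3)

z = (x̄ - μ₀)/(σ/√n) = (346.4 - 348)/(19.3/√476) = -1.809. Critical value: ±2.576. Since |-1.809| ≤ 2.576, Fail to reject H₀.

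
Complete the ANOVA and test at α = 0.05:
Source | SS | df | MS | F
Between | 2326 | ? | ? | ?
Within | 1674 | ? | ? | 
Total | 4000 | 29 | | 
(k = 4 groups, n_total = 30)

df_between = 3, df_within = 26. MS_between = 775.33, MS_within = 64.38. F = 12.042, F_crit ≈ 2.975. Reject H₀.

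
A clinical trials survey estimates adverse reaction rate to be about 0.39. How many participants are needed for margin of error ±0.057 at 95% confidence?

n = z²p(1-p)/E² = 1.96²×0.39×0.61/0.057² = 281.3 → n = 282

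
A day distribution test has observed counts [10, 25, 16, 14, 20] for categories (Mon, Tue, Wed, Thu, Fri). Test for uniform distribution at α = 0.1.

Expected = 17 each. χ² = Σ(O-E)²/E = 7.765. df = 4, critical value = 7.779. Fail to reject H₀.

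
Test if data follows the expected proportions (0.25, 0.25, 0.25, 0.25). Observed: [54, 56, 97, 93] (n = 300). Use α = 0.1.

Expected: [75.0, 75.0, 75.0, 75.0]. χ² = 21.467. df = 3, critical = 6.251. Reject H₀.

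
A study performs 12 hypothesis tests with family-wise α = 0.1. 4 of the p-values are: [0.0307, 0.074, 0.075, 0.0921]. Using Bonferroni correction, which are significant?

Bonferroni α = 0.1/12 = 0.00833. None of the given p-values are significant.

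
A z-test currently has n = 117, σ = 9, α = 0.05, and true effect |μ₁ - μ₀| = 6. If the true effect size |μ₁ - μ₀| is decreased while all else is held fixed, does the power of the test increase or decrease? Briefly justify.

Power decreases: a smaller true effect decreases the non-centrality λ = |μ₁ - μ₀|/(σ/√n).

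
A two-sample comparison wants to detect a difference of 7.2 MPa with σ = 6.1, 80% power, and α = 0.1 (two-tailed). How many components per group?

n per group = 2(z_α/2 + z_β)²σ²/d² = 2×(1.645 + 0.84)²×6.1²/7.2² = 8.9 → n = 9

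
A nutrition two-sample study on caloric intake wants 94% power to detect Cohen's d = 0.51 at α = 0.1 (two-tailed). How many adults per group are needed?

z_{α/2} = 1.645, z_β = Φ⁻¹(0.94) = 1.555. For medium effect (d = 0.51): n per group = 2(z_{α/2} + z_β)²/d² = 2(1.645 + 1.555)²/0.51² = 78.7 → 79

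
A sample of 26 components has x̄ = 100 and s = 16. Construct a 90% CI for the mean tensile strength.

CI = x̄ ± t*(s/√n) = 100 ± 1.708(16/√26) = (94.64, 105.36)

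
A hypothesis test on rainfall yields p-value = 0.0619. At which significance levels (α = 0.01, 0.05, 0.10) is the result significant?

p = 0.0619. Significant at: α = 0.1.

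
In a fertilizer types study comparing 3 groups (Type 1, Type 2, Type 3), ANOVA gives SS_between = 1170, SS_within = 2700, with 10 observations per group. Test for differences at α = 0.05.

df_between = 2, df_within = 27. F = MS_between/MS_within = 585.0/100.0 = 5.85. F_crit ≈ 3.354. Reject H₀. At least one mean differs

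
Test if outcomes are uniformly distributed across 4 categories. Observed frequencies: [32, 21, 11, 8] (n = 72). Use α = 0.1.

Expected = 18 each. χ² = Σ(O-E)²/E = 19.667. df = 3, critical value = 6.251. Reject H₀.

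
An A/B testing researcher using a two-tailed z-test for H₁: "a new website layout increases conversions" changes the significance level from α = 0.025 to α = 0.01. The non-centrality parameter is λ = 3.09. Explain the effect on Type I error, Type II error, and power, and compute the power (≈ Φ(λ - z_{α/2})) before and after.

Decreasing α from 0.025 to 0.01:
• Type I error rate decreases (α is the Type I rate by definition).
• Critical value moves from z_{α/2} = 2.241 to 2.576, so power = Φ(λ - z_{α/2}) goes from Φ(3.09 - 2.241) = 0.802 to Φ(3.09 - 2.576) = 0.696.
• Type II error rate β = 1 - power therefore increases (0.198 → 0.304).
Appropriate when false positives are costly — here, rolling out a layout that doesn't actually help — wasted engineering effort.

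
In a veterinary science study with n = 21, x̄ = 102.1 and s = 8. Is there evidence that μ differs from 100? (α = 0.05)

t = (x̄ - μ₀)/(s/√n) = (102.1 - 100)/(8/√21) = 1.203. df = 20, critical t = ±2.086. Fail to reject H₀.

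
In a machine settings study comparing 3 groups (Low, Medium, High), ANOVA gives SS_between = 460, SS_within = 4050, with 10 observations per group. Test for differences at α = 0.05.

df_between = 2, df_within = 27. F = MS_between/MS_within = 230.0/150.0 = 1.533. F_crit ≈ 3.354. Fail to reject H₀.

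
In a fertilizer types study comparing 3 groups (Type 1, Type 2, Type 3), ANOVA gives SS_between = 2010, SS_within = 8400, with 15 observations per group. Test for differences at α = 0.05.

df_between = 2, df_within = 42. F = MS_between/MS_within = 1005.0/200.0 = 5.025. F_crit ≈ 3.22. Reject H₀. At least one mean differs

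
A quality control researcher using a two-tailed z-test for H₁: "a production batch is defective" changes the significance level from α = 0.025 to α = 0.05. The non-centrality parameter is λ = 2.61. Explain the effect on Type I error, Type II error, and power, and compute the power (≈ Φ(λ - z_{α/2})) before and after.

Increasing α from 0.025 to 0.05:
• Type I error rate increases (α is the Type I rate by definition).
• Critical value moves from z_{α/2} = 2.241 to 1.96, so power = Φ(λ - z_{α/2}) goes from Φ(2.61 - 2.241) = 0.644 to Φ(2.61 - 1.96) = 0.742.
• Type II error rate β = 1 - power therefore decreases (0.356 → 0.258).
Appropriate when false negatives are costly — here, shipping a defective batch — faulty products reach customers.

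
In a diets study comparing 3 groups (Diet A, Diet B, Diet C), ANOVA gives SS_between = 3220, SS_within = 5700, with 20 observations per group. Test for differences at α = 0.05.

df_between = 2, df_within = 57. F = MS_between/MS_within = 1610.0/100.0 = 16.1. F_crit ≈ 3.159. Reject H₀. At least one mean differs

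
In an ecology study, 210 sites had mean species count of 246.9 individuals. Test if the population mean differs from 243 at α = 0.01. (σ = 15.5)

z = (x̄ - μ₀)/(σ/√n) = (246.9 - 243)/(15.5/√210) = 3.646. Critical value: ±2.576. Since |3.646| > 2.576, Reject H₀.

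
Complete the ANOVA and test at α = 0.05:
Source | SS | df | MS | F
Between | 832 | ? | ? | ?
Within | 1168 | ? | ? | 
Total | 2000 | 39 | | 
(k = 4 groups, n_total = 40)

df_between = 3, df_within = 36. MS_between = 277.33, MS_within = 32.44. F = 8.548, F_crit ≈ 2.866. Reject H₀.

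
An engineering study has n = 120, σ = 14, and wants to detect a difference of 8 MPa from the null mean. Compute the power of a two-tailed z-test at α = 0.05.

SE = σ/√n = 14/√120 = 1.278. Non-centrality λ = d/SE = 8/1.278 = 6.26. Power ≈ Φ(λ - z_{α/2}) = Φ(6.26 - 1.96) = Φ(4.3) = 1.0.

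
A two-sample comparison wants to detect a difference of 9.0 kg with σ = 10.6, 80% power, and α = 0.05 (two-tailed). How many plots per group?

n per group = 2(z_α/2 + z_β)²σ²/d² = 2×(1.96 + 0.84)²×10.6²/9.0² = 21.8 → n = 22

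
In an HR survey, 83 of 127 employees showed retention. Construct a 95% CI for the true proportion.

p̂ = 0.654. CI = p̂ ± z*√(p̂(1-p̂)/n) = (0.571, 0.736)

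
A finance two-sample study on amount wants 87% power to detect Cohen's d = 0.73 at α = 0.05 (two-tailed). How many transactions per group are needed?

z_{α/2} = 1.96, z_β = Φ⁻¹(0.87) = 1.126. For medium effect (d = 0.73): n per group = 2(z_{α/2} + z_β)²/d² = 2(1.96 + 1.126)²/0.73² = 35.7 → 36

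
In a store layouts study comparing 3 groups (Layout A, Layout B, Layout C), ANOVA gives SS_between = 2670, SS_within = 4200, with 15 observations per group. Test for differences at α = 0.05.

df_between = 2, df_within = 42. F = MS_between/MS_within = 1335.0/100.0 = 13.35. F_crit ≈ 3.22. Reject H₀. At least one mean differs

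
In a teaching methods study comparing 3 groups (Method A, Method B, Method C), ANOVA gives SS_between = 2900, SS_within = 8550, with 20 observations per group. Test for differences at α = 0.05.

df_between = 2, df_within = 57. F = MS_between/MS_within = 1450.0/150.0 = 9.667. F_crit ≈ 3.159. Reject H₀. At least one mean differs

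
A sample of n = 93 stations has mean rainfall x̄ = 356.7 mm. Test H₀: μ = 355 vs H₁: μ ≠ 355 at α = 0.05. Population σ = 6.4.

z = (x̄ - μ₀)/(σ/√n) = (356.7 - 355)/(6.4/√93) = 2.562. Critical value: ±1.96. Since |2.562| > 1.96, Reject H₀.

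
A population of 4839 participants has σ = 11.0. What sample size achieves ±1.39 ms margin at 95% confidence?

Without FPC: n₀ = (1.96×11.0/1.39)² = 240.585. With FPC: n = n₀N/(n₀+N-1) = 229.2 → n = 230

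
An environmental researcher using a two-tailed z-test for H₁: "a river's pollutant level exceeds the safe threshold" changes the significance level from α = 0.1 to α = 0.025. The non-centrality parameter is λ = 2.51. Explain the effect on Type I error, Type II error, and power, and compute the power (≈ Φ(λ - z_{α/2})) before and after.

Decreasing α from 0.1 to 0.025:
• Type I error rate decreases (α is the Type I rate by definition).
• Critical value moves from z_{α/2} = 1.645 to 2.241, so power = Φ(λ - z_{α/2}) goes from Φ(2.51 - 1.645) = 0.806 to Φ(2.51 - 2.241) = 0.606.
• Type II error rate β = 1 - power therefore increases (0.194 → 0.394).
Appropriate when false positives are costly — here, shutting down a compliant factory unnecessarily.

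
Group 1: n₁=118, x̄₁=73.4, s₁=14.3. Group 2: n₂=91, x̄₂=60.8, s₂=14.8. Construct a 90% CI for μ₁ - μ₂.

Difference = 12.6. SE = √(14.3²/118 + 14.8²/91) = 2.035. CI = (9.25, 15.95)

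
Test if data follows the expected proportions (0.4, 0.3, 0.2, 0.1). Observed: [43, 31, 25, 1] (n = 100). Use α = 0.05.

Expected: [40.0, 30.0, 20.0, 10.0]. χ² = 9.608. df = 3, critical = 7.815. Reject H₀.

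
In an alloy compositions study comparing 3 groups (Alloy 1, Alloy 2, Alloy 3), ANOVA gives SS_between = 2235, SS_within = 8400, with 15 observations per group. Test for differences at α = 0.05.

df_between = 2, df_within = 42. F = MS_between/MS_within = 1117.5/200.0 = 5.588. F_crit ≈ 3.22. Reject H₀. At least one mean differs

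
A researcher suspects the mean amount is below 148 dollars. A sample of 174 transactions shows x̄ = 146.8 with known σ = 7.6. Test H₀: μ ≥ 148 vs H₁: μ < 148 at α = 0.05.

z = -2.083. Critical value: -1.645. Reject H₀.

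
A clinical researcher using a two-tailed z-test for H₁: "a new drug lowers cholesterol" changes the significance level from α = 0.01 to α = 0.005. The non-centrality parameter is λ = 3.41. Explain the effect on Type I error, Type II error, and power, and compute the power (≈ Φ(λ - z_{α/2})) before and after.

Decreasing α from 0.01 to 0.005:
• Type I error rate decreases (α is the Type I rate by definition).
• Critical value moves from z_{α/2} = 2.576 to 2.807, so power = Φ(λ - z_{α/2}) goes from Φ(3.41 - 2.576) = 0.798 to Φ(3.41 - 2.807) = 0.727.
• Type II error rate β = 1 - power therefore increases (0.202 → 0.273).
Appropriate when false positives are costly — here, approving an ineffective drug — patients take a useless medication and may skip effective alternatives.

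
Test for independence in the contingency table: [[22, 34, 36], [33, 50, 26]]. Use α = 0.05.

χ² = 5.462. df = 2, critical = 5.991. Fail to reject H₀. No evidence of dependence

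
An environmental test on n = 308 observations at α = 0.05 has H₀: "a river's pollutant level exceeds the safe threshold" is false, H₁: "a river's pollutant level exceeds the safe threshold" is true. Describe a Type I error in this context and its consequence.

Type I error: rejecting H₀ when it is true — concluding that a river's pollutant level exceeds the safe threshold when in fact it is not. Consequence: shutting down a compliant factory unnecessarily.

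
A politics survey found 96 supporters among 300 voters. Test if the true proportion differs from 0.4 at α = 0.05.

p̂ = 0.32, p₀ = 0.4. z = (p̂ - p₀)/√(p₀(1-p₀)/n) = -2.828. Critical: ±1.96. Reject H₀.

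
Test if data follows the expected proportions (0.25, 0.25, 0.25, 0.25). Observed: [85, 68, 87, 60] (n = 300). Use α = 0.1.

Expected: [75.0, 75.0, 75.0, 75.0]. χ² = 6.907. df = 3, critical = 6.251. Reject H₀.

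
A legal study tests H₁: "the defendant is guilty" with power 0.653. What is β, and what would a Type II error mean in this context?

β = 1 - power = 1 - 0.653 = 0.347. A Type II error is failing to reject H₀ when H₀ is false (false negative) — here, failing to conclude that the defendant is guilty when in fact it is true. Consequence: acquitting a guilty person.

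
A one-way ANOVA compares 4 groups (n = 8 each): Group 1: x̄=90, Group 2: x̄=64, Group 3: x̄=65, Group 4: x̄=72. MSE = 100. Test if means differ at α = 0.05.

Grand mean = 72.75. SS_between = 3478.0, MS_between = 1159.33. F = 11.593, F_crit ≈ 2.947. Reject H₀.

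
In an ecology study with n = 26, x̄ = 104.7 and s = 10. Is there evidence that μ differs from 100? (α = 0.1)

t = (x̄ - μ₀)/(s/√n) = (104.7 - 100)/(10/√26) = 2.397. df = 25, critical t = ±1.708. Reject H₀.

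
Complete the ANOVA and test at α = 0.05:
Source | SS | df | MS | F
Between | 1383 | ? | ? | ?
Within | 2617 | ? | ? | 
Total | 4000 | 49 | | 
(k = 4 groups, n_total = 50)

df_between = 3, df_within = 46. MS_between = 461.0, MS_within = 56.89. F = 8.103, F_crit ≈ 2.807. Reject H₀.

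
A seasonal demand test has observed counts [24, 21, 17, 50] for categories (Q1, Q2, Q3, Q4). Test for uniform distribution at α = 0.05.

Expected = 28 each. χ² = Σ(O-E)²/E = 23.929. df = 3, critical value = 7.815. Reject H₀.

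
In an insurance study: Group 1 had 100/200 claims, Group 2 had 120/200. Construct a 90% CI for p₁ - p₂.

p̂₁ = 0.5, p̂₂ = 0.6. Difference = -0.1. CI = (-0.181, -0.019)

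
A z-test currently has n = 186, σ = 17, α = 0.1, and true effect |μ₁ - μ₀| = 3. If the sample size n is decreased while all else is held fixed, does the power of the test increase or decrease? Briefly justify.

Power decreases: a smaller n inflates the standard error σ/√n, pulling the sampling distribution under H₁ back toward the critical value.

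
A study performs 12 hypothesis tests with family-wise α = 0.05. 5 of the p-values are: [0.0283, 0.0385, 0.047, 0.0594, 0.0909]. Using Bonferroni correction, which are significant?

Bonferroni α = 0.05/12 = 0.00417. None of the given p-values are significant.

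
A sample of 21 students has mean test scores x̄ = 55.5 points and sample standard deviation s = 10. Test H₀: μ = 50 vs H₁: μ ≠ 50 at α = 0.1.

t = (x̄ - μ₀)/(s/√n) = (55.5 - 50)/(10/√21) = 2.52. df = 20, critical t = ±1.725. Reject H₀.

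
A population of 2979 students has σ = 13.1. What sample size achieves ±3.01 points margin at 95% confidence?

Without FPC: n₀ = (1.96×13.1/3.01)² = 72.765. With FPC: n = n₀N/(n₀+N-1) = 71.1 → n = 72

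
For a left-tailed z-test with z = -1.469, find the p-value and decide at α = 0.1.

p = P(Z < -1.469) = Φ(-1.469) ≈ 0.0709. Since p < 0.1, reject H₀ (significant) at α = 0.1.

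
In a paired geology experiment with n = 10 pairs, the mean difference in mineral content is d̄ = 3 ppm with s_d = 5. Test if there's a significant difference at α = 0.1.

t = d̄/(s_d/√n) = 3/(5/√10) = 1.897. df = 9, critical t = ±1.833. Reject H₀.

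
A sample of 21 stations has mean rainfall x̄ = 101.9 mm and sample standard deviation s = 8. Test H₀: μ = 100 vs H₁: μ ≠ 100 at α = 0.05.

t = (x̄ - μ₀)/(s/√n) = (101.9 - 100)/(8/√21) = 1.088. df = 20, critical t = ±2.086. Fail to reject H₀.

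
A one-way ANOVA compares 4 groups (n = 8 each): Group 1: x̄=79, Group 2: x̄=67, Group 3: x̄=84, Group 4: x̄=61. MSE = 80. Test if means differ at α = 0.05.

Grand mean = 72.75. SS_between = 2694.0, MS_between = 898.0. F = 11.225, F_crit ≈ 2.947. Reject H₀.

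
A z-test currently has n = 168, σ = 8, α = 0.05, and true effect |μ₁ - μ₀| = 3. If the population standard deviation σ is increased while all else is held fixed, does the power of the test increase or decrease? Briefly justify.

Power decreases: a larger σ inflates the standard error σ/√n, pulling the sampling distribution under H₁ back toward the critical value.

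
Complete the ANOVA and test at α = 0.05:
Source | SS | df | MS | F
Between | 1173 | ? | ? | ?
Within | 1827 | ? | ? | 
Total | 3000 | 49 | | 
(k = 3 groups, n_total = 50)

df_between = 2, df_within = 47. MS_between = 586.5, MS_within = 38.87. F = 15.088, F_crit ≈ 3.195. Reject H₀.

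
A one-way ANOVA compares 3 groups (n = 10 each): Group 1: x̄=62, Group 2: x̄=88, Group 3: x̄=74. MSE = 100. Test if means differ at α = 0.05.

Grand mean = 74.67. SS_between = 3386.67, MS_between = 1693.33. F = 16.933, F_crit ≈ 3.354. Reject H₀.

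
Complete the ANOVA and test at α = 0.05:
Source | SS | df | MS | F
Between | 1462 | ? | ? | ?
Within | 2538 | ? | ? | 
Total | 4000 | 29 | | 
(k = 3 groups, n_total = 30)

df_between = 2, df_within = 27. MS_between = 731.0, MS_within = 94.0. F = 7.777, F_crit ≈ 3.354. Reject H₀.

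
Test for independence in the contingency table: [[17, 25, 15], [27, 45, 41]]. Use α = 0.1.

χ² = 1.808. df = 2, critical = 4.605. Fail to reject H₀. No evidence of dependence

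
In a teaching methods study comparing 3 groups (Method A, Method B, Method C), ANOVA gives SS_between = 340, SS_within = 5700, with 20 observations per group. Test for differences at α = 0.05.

df_between = 2, df_within = 57. F = MS_between/MS_within = 170.0/100.0 = 1.7. F_crit ≈ 3.159. Fail to reject H₀.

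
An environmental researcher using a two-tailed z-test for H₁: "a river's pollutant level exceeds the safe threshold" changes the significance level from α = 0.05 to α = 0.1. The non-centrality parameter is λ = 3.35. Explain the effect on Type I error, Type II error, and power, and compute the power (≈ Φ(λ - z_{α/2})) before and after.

Increasing α from 0.05 to 0.1:
• Type I error rate increases (α is the Type I rate by definition).
• Critical value moves from z_{α/2} = 1.96 to 1.645, so power = Φ(λ - z_{α/2}) goes from Φ(3.35 - 1.96) = 0.918 to Φ(3.35 - 1.645) = 0.956.
• Type II error rate β = 1 - power therefore decreases (0.082 → 0.044).
Appropriate when false negatives are costly — here, allowing unsafe pollution to continue.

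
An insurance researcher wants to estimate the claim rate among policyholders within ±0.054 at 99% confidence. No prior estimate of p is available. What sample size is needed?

Conservative approach: use p = 0.5 (maximizes p(1-p) = 0.25). n = z²(0.25)/E² = 2.576²×0.25/0.054² = 568.9 → n = 569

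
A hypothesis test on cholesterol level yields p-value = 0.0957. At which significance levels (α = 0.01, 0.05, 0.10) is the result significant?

p = 0.0957. Significant at: α = 0.1.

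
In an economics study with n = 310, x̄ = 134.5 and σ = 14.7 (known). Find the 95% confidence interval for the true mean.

CI = x̄ ± z*(σ/√n) = 134.5 ± 1.96(14.7/√310) = 134.5 ± 1.64 = (132.86, 136.14)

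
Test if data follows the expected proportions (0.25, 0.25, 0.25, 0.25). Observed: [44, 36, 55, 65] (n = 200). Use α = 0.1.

Expected: [50.0, 50.0, 50.0, 50.0]. χ² = 9.64. df = 3, critical = 6.251. Reject H₀.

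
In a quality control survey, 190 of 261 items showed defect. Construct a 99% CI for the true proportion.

p̂ = 0.728. CI = p̂ ± z*√(p̂(1-p̂)/n) = (0.657, 0.799)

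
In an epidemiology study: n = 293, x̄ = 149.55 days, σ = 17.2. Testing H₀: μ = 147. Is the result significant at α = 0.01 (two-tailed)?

z = (149.55 - 147)/(17.2/√293) = 2.538. Since |z| ≤ 2.576, not significant at α = 0.01.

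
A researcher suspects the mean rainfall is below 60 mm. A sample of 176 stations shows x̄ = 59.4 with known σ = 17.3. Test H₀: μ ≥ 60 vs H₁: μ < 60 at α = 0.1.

z = -0.46. Critical value: -1.28. Fail to reject H₀.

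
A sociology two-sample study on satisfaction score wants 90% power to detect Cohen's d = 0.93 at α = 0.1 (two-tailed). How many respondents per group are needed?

z_{α/2} = 1.645, z_β = Φ⁻¹(0.9) = 1.282. For large effect (d = 0.93): n per group = 2(z_{α/2} + z_β)²/d² = 2(1.645 + 1.282)²/0.93² = 19.8 → 20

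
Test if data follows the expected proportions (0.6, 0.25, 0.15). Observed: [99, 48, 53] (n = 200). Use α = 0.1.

Expected: [120.0, 50.0, 30.0]. χ² = 21.388. df = 2, critical = 4.605. Reject H₀.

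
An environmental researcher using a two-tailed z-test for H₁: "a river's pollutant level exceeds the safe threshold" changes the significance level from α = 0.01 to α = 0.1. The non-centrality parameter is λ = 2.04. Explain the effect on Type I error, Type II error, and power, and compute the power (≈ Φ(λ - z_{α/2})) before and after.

Increasing α from 0.01 to 0.1:
• Type I error rate increases (α is the Type I rate by definition).
• Critical value moves from z_{α/2} = 2.576 to 1.645, so power = Φ(λ - z_{α/2}) goes from Φ(2.04 - 2.576) = 0.296 to Φ(2.04 - 1.645) = 0.654.
• Type II error rate β = 1 - power therefore decreases (0.704 → 0.346).
Appropriate when false negatives are costly — here, allowing unsafe pollution to continue.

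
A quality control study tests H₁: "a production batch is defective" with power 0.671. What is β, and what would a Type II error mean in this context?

β = 1 - power = 1 - 0.671 = 0.329. A Type II error is failing to reject H₀ when H₀ is false (false negative) — here, failing to conclude that a production batch is defective when in fact it is true. Consequence: shipping a defective batch — faulty products reach customers.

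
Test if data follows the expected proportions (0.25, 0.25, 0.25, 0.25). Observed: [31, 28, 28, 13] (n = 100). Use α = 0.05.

Expected: [25.0, 25.0, 25.0, 25.0]. χ² = 7.92. df = 3, critical = 7.815. Reject H₀.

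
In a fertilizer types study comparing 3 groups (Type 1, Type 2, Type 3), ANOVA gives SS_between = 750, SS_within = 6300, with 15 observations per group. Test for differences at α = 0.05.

df_between = 2, df_within = 42. F = MS_between/MS_within = 375.0/150.0 = 2.5. F_crit ≈ 3.22. Fail to reject H₀.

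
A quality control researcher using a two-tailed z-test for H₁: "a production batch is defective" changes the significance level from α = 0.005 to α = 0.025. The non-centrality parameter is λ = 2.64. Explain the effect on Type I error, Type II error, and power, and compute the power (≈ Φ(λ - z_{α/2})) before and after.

Increasing α from 0.005 to 0.025:
• Type I error rate increases (α is the Type I rate by definition).
• Critical value moves from z_{α/2} = 2.807 to 2.241, so power = Φ(λ - z_{α/2}) goes from Φ(2.64 - 2.807) = 0.434 to Φ(2.64 - 2.241) = 0.655.
• Type II error rate β = 1 - power therefore decreases (0.566 → 0.345).
Appropriate when false negatives are costly — here, shipping a defective batch — faulty products reach customers.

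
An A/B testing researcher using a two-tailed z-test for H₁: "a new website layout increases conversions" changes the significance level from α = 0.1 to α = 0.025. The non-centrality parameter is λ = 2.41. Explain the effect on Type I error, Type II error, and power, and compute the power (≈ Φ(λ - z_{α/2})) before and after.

Decreasing α from 0.1 to 0.025:
• Type I error rate decreases (α is the Type I rate by definition).
• Critical value moves from z_{α/2} = 1.645 to 2.241, so power = Φ(λ - z_{α/2}) goes from Φ(2.41 - 1.645) = 0.778 to Φ(2.41 - 2.241) = 0.567.
• Type II error rate β = 1 - power therefore increases (0.222 → 0.433).
Appropriate when false positives are costly — here, rolling out a layout that doesn't actually help — wasted engineering effort.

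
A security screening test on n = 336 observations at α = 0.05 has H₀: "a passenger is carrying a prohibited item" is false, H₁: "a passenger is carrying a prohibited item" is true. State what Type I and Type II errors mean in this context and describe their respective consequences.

Type I (false positive): concluding that a passenger is carrying a prohibited item when it is not — detaining an innocent passenger — delay and inconvenience. Type II (false negative): failing to conclude that a passenger is carrying a prohibited item when it is — letting a prohibited item through — security breach. Which is costlier depends on domain priorities and is a judgement call rather than a statistical fact.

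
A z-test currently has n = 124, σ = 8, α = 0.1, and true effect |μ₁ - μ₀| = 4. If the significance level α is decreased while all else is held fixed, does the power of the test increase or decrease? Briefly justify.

Power decreases: a smaller α raises the critical value, so less of the H₁ sampling distribution falls in the rejection region.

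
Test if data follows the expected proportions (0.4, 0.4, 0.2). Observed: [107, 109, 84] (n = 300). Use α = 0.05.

Expected: [120.0, 120.0, 60.0]. χ² = 12.017. df = 2, critical = 5.991. Reject H₀.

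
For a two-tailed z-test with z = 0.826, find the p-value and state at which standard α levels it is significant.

p = 2·P(Z > |0.826|) = 2·(1 - Φ(0.826)) ≈ 0.4088. Not significant at any standard level.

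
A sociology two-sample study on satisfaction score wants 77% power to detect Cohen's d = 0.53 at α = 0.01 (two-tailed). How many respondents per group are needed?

z_{α/2} = 2.576, z_β = Φ⁻¹(0.77) = 0.739. For medium effect (d = 0.53): n per group = 2(z_{α/2} + z_β)²/d² = 2(2.576 + 0.739)²/0.53² = 78.2 → 79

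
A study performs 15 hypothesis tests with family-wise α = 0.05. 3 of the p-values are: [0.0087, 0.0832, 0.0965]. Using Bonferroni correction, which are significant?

Bonferroni α = 0.05/15 = 0.00333. None of the given p-values are significant.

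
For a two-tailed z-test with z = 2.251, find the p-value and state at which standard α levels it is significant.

p = 2·P(Z > |2.251|) = 2·(1 - Φ(2.251)) ≈ 0.0244. Significant at α = 0.1; Significant at α = 0.05.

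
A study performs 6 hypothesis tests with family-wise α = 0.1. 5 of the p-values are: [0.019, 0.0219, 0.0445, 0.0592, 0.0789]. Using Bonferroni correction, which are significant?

Bonferroni α = 0.1/6 = 0.01667. None of the given p-values are significant.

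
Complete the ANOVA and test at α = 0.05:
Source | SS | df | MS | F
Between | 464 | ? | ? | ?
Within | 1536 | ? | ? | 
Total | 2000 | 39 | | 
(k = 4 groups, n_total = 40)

df_between = 3, df_within = 36. MS_between = 154.67, MS_within = 42.67. F = 3.625, F_crit ≈ 2.866. Reject H₀.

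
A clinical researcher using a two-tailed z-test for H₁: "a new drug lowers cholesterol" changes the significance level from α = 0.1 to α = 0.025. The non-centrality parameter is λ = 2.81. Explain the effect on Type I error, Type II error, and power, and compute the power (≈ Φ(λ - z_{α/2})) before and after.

Decreasing α from 0.1 to 0.025:
• Type I error rate decreases (α is the Type I rate by definition).
• Critical value moves from z_{α/2} = 1.645 to 2.241, so power = Φ(λ - z_{α/2}) goes from Φ(2.81 - 1.645) = 0.878 to Φ(2.81 - 2.241) = 0.715.
• Type II error rate β = 1 - power therefore increases (0.122 → 0.285).
Appropriate when false positives are costly — here, approving an ineffective drug — patients take a useless medication and may skip effective alternatives.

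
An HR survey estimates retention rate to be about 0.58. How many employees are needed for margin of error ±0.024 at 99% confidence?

n = z²p(1-p)/E² = 2.576²×0.58×0.42/0.024² = 2806.4 → n = 2807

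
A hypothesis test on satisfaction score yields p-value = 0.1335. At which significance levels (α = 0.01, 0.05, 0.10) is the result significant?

p = 0.1335. Not significant at any of the given levels.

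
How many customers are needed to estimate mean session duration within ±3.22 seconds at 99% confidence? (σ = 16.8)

n = (z*σ/E)² = (2.576×16.8/3.22)² = 180.6 → n = 181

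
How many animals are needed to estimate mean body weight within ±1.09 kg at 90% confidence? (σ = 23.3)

n = (z*σ/E)² = (1.645×23.3/1.09)² = 1236.5 → n = 1237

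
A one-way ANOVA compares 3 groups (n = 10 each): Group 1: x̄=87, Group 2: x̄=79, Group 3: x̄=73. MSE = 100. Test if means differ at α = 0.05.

Grand mean = 79.67. SS_between = 986.67, MS_between = 493.33. F = 4.933, F_crit ≈ 3.354. Reject H₀.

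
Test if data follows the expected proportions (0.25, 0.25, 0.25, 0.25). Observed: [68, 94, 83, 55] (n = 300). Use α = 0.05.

Expected: [75.0, 75.0, 75.0, 75.0]. χ² = 11.653. df = 3, critical = 7.815. Reject H₀.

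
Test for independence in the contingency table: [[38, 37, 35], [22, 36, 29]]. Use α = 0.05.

χ² = 2.187. df = 2, critical = 5.991. Fail to reject H₀. No evidence of dependence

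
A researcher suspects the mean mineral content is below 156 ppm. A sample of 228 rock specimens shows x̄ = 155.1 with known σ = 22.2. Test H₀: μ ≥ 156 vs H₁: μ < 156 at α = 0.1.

z = -0.612. Critical value: -1.28. Fail to reject H₀.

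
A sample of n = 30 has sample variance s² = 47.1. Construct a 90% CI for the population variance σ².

df = 29. χ²_{0.05} = 42.557, χ²_{0.95} = 17.708. CI for σ² = ((n-1)s²/χ²_{α/2}, (n-1)s²/χ²_{1-α/2}) = (29·47.1/42.557, 29·47.1/17.708) = (32.1, 77.13)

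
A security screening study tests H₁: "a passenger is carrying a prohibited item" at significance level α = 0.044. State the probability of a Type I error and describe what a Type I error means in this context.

P(Type I error) = α = 0.044. A Type I error is rejecting H₀ when H₀ is actually true (false positive) — here, concluding that a passenger is carrying a prohibited item when in fact this is not the case. Consequence: detaining an innocent passenger — delay and inconvenience.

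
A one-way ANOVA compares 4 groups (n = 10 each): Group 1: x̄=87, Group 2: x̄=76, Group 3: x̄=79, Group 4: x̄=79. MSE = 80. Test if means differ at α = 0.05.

Grand mean = 80.25. SS_between = 667.5, MS_between = 222.5. F = 2.781, F_crit ≈ 2.866. Fail to reject H₀.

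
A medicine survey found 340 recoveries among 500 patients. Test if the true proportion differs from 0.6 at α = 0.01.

p̂ = 0.68, p₀ = 0.6. z = (p̂ - p₀)/√(p₀(1-p₀)/n) = 3.651. Critical: ±2.576. Reject H₀.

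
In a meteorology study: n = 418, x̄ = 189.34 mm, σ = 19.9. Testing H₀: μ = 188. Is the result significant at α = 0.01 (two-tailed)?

z = (189.34 - 188)/(19.9/√418) = 1.377. Since |z| ≤ 2.576, not significant at α = 0.01.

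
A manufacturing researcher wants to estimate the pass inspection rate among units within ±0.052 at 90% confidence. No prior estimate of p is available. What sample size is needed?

Conservative approach: use p = 0.5 (maximizes p(1-p) = 0.25). n = z²(0.25)/E² = 1.645²×0.25/0.052² = 250.2 → n = 251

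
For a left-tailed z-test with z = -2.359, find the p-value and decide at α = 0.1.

p = P(Z < -2.359) = Φ(-2.359) ≈ 0.0092. Since p < 0.1, reject H₀ (significant) at α = 0.1.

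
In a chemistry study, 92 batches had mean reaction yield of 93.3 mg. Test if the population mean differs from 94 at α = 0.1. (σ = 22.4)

z = (x̄ - μ₀)/(σ/√n) = (93.3 - 94)/(22.4/√92) = -0.3. Critical value: ±1.645. Since |-0.3| ≤ 1.645, Fail to reject H₀.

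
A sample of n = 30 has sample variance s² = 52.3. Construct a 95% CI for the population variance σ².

df = 29. χ²_{0.025} = 45.722, χ²_{0.975} = 16.047. CI for σ² = ((n-1)s²/χ²_{α/2}, (n-1)s²/χ²_{1-α/2}) = (29·52.3/45.722, 29·52.3/16.047) = (33.17, 94.52)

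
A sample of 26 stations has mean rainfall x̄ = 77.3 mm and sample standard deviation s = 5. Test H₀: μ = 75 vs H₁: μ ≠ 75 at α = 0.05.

t = (x̄ - μ₀)/(s/√n) = (77.3 - 75)/(5/√26) = 2.346. df = 25, critical t = ±2.06. Reject H₀.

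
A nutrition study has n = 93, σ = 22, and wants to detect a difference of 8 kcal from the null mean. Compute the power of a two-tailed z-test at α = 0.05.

SE = σ/√n = 22/√93 = 2.281. Non-centrality λ = d/SE = 8/2.281 = 3.507. Power ≈ Φ(λ - z_{α/2}) = Φ(3.507 - 1.96) = Φ(1.547) = 0.939.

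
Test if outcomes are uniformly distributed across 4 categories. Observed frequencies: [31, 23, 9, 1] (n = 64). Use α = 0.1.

Expected = 16 each. χ² = Σ(O-E)²/E = 34.25. df = 3, critical value = 6.251. Reject H₀.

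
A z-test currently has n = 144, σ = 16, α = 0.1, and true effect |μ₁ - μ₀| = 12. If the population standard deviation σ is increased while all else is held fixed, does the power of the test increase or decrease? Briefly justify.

Power decreases: a larger σ inflates the standard error σ/√n, pulling the sampling distribution under H₁ back toward the critical value.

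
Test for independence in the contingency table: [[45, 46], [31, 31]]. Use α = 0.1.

χ² = 0.004. df = 1, critical = 2.706. Fail to reject H₀. No evidence of dependence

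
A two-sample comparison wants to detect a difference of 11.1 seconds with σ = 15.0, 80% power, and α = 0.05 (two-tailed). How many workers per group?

n per group = 2(z_α/2 + z_β)²σ²/d² = 2×(1.96 + 0.84)²×15.0²/11.1² = 28.6 → n = 29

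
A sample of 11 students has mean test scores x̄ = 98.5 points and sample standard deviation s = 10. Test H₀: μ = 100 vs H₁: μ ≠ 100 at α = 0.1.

t = (x̄ - μ₀)/(s/√n) = (98.5 - 100)/(10/√11) = -0.497. df = 10, critical t = ±1.812. Fail to reject H₀.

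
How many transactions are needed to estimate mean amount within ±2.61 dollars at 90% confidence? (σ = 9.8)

n = (z*σ/E)² = (1.645×9.8/2.61)² = 38.2 → n = 39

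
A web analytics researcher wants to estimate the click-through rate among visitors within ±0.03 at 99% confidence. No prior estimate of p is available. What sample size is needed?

Conservative approach: use p = 0.5 (maximizes p(1-p) = 0.25). n = z²(0.25)/E² = 2.576²×0.25/0.03² = 1843.3 → n = 1844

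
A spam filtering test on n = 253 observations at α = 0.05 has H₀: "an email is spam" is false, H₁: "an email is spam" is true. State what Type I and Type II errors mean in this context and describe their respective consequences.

Type I (false positive): concluding that an email is spam when it is not — a legitimate email is sent to the spam folder and the user misses it. Type II (false negative): failing to conclude that an email is spam when it is — a spam email lands in the inbox. Which is costlier depends on domain priorities and is a judgement call rather than a statistical fact.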